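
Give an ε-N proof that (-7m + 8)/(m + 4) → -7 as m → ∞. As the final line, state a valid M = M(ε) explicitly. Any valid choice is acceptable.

M = 36/ε

Suppose ε > 0. For m ≥ 1, |(-7m + 8)/(m + 4) + 7| = |36|/((m + 4)) = 36/((m + 4)).
Since m + 4 ≥ m for m ≥ 1, this is ≤ 36/(m) = 36/m.
So |(-7m + 8)/(m + 4) + 7| < ε whenever m > 36/ε.
Take M = 36/ε. If m > M then |(-7m + 8)/(m + 4) + 7| ≤ 36/m < ε.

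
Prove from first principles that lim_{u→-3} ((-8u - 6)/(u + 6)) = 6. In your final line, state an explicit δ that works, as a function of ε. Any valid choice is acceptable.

δ = min(3/2, (3/28)ε)

Let ε > 0 be given. We want δ > 0 with 0 < |u + 3| < δ ⇒ |(-8u - 6)/(u + 6) − 6| < ε.
Combining over a common denominator, (-8u - 6)/(u + 6) − 6 = [(-8u - 6)·3 − 18·(u + 6)] / [3·(u + 6)] = -42(u + 3) / (3(u + 6)).
So |(-8u - 6)/(u + 6) − 6| = 42|u + 3| / (3·|u + 6|).
Require δ ≤ 3/2, so |u + 6| ≥ |3| − |u + 3| > 3 − 3/2 = 3/2.
Hence |(-8u - 6)/(u + 6) − 6| < 42|u + 3|/(3·(3/2)) = (28/3)|u + 3|, which is < ε once |u + 3| < (3/28)ε.
Take δ = min(3/2, (3/28)ε). Then 0 < |u + 3| < δ forces both bounds, so |(-8u - 6)/(u + 6) − 6| < ε.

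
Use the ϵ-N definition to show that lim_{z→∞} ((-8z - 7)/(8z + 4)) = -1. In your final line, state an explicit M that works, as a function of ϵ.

Suppose ϵ > 0. We seek M > 0 such that z > M implies |(-8z - 7)/(8z + 4) + 1| < ϵ.
(-8z - 7)/(8z + 4) + 1 = (8(-8z - 7) − (-8)(8z + 4)) / (8(8z + 4)) = -24/(8(8z + 4)).
For z > 0 we have 8z + 4 > 8z, so |(-8z - 7)/(8z + 4) + 1| = 24/(8(8z + 4)) < 24/(8·8z) = (3/8)/z.
Thus |(-8z - 7)/(8z + 4) + 1| < ϵ whenever z > (3/8)/ϵ.
Take M = (3/8)/ϵ. If z > M then |(-8z - 7)/(8z + 4) + 1| < (3/8)/z < ϵ.

M = (3/8)/ϵ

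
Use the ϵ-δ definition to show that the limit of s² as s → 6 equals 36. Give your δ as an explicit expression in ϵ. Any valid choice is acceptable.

δ = min(2, ϵ/14)

Suppose ϵ > 0. We seek δ > 0 with 0 < |s − 6| < δ ⇒ |s² − 36| < ϵ.
Factor: s² − 36 = (s − 6)(s + 6), so |s² − 36| = |s − 6|·|s + 6|.
Restrict δ ≤ 2. Then |s − 6| < 2 gives |s| < 8, so by the triangle inequality |s + 6| ≤ 8 + 6 = 14.
Hence |s² − 36| ≤ 14|s − 6|, which is < ϵ once |s − 6| < ϵ/14.
Take δ = min(2, ϵ/14). If 0 < |s − 6| < δ then both bounds hold and |s² − 36| ≤ 14|s − 6| < 14·(ϵ/14) = ϵ.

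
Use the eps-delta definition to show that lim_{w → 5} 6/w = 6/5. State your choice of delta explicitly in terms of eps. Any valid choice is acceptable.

delta = min(5/2, (25/12)eps)

Fix eps > 0. We seek delta > 0 such that 0 < |w − 5| < delta implies |6/w − (6/5)| < eps.
|6/w − (6/5)| = 6·|5 − w|/(5·|w|) = 6|w − 5|/(5|w|).
Require delta ≤ 5/2 so that |w| > 5 − 5/2 = 5/2, hence 5|w| > 25/2.
Then |6/w − (6/5)| < 6|w − 5|/(25/2), which is < eps when |w − 5| < (25/12)eps.
Take delta = min(5/2, (25/12)eps). Then 0 < |w − 5| < delta gives both |w − 5| < 5/2 and |w − 5| < (25/12)eps, so |6/w − (6/5)| < eps.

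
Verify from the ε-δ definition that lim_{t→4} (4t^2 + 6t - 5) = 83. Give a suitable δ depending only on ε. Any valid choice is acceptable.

Suppose ε > 0. We want δ > 0 such that 0 < |t − 4| < δ implies |(4t^2 + 6t - 5) − 83| < ε.
(4t^2 + 6t - 5) − 83 = 4t^2 + 6t - 88 = (t − 4)(4t + 22).
So |(4t^2 + 6t - 5) − 83| = |t − 4|·|4t + 22|.
Require δ ≤ 1. Then |t − 4| < 1 gives |t| < 5, and by the triangle inequality |4t + 22| ≤ 4·5 + 22 = 42.
Hence |(4t^2 + 6t - 5) − 83| ≤ 42|t − 4| < ε provided |t − 4| < ε/42.
Choosing δ = min(1, ε/42) ensures both conditions, hence |(4t^2 + 6t - 5) − 83| < ε.

δ = min(1, ε/42)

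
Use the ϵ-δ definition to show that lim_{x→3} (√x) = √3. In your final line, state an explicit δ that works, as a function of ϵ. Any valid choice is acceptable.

δ = min(3, √3·ϵ)

Let ϵ > 0 be given. We want δ > 0 such that 0 < |x − 3| < δ implies |√x − √3| < ϵ.
Rationalise: √x − √3 = (x − 3)/(√x + √3), so |√x − √3| = |x − 3|/(√x + √3).
Restrict δ ≤ 3 so that |x − 3| < 3 forces x > 0, and then √x + √3 > √3.
Hence |√x − √3| < |x − 3|/√3, which is < ϵ once |x − 3| < √3·ϵ.
Take δ = min(3, √3·ϵ). If 0 < |x − 3| < δ then x > 0 and |√x − √3| < |x − 3|/√3 < ϵ.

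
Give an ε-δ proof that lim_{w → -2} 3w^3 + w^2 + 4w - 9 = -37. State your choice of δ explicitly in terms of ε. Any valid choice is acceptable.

Suppose ε > 0. We want δ > 0 such that 0 < |w + 2| < δ implies |(3w^3 + w^2 + 4w - 9) + 37| < ε.
(3w^3 + w^2 + 4w - 9) + 37 = 3w^3 + w^2 + 4w + 28 = (w + 2)(3w^2 - 5w + 14).
So |(3w^3 + w^2 + 4w - 9) + 37| = |w + 2|·|3w^2 - 5w + 14|.
Assume first that |w + 2| < 1, so |w| < 3. Then |3w^2 - 5w + 14| ≤ 3·3^2 + 5·3 + 14 = 56.
Hence |(3w^3 + w^2 + 4w - 9) + 37| ≤ 56|w + 2| < ε provided |w + 2| < ε/56.
Choosing δ = min(1, ε/56) ensures both conditions, hence |(3w^3 + w^2 + 4w - 9) + 37| < ε.

δ = min(1, ε/56)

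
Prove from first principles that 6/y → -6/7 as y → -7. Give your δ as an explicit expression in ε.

Let ε > 0 be given. We seek δ > 0 such that 0 < |y + 7| < δ implies |6/y + 6/7| < ε.
|6/y + 6/7| = 6·|-7 − y|/(7·|y|) = 6|y + 7|/(7|y|).
Require δ ≤ 7/2 so that |y| > 7 − 7/2 = 7/2, hence 7|y| > 49/2.
Then |6/y + 6/7| < 6|y + 7|/(49/2), which is < ε when |y + 7| < (49/12)ε.
Take δ = min(7/2, (49/12)ε). Then 0 < |y + 7| < δ gives both |y + 7| < 7/2 and |y + 7| < (49/12)ε, so |6/y + 6/7| < ε.

δ = min(7/2, (49/12)ε)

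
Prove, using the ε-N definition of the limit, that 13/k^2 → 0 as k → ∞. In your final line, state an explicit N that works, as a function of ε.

N = (13/ε)^{1/2}

Let ε > 0. For k ≥ 1, |13/k^2 − 0| = 13/k^2.
13/k^2 < ε ⇔ k^2 > 13/ε ⇔ k > (13/ε)^{1/2}.
Take N = (13/ε)^{1/2}. Then k > N implies 13/k^2 < ε.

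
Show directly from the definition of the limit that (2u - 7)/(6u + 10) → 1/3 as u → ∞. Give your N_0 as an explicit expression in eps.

N_0 = (31/18)/eps

Let eps > 0 be given. We seek N_0 > 0 such that u > N_0 implies |(2u - 7)/(6u + 10) − (1/3)| < eps.
(2u - 7)/(6u + 10) − (1/3) = (6(2u - 7) − 2(6u + 10)) / (6(6u + 10)) = -62/(6(6u + 10)).
For u > 0 we have 6u + 10 > 6u, so |(2u - 7)/(6u + 10) − (1/3)| = 62/(6(6u + 10)) < 62/(6·6u) = (31/18)/u.
Thus |(2u - 7)/(6u + 10) − (1/3)| < eps whenever u > (31/18)/eps.
Take N_0 = (31/18)/eps. If u > N_0 then |(2u - 7)/(6u + 10) − (1/3)| < (31/18)/u < eps.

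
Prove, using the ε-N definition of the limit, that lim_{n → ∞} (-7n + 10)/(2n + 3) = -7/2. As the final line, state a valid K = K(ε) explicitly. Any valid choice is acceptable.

Let ε > 0 be given. For n ≥ 1, |(-7n + 10)/(2n + 3) + 7/2| = |41|/(2(2n + 3)) = 41/(2(2n + 3)).
Since 2n + 3 ≥ 2n for n ≥ 1, this is ≤ 41/(2·2n) = (41/4)/n.
So |(-7n + 10)/(2n + 3) + 7/2| < ε whenever n > (41/4)/ε.
Take K = (41/4)/ε. If n > K then |(-7n + 10)/(2n + 3) + 7/2| ≤ (41/4)/n < ε.

K = (41/4)/ε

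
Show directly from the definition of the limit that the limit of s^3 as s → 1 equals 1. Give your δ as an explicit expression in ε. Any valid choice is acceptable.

δ = min(1, ε/7)

Suppose ε > 0. We seek δ > 0 with 0 < |s − 1| < δ ⇒ |s^3 − 1| < ε.
Factor: s^3 − 1 = (s − 1)(s^2 + s + 1), so |s^3 − 1| = |s − 1|·|s^2 + s + 1|.
Restrict δ ≤ 1. Then |s − 1| < 1 gives |s| < 2, so by the triangle inequality |s^2 + s + 1| ≤ 2^2 + 2 + 1 = 7.
Hence |s^3 − 1| ≤ 7|s − 1|, which is < ε once |s − 1| < ε/7.
Take δ = min(1, ε/7). If 0 < |s − 1| < δ then both bounds hold and |s^3 − 1| ≤ 7|s − 1| < 7·(ε/7) = ε.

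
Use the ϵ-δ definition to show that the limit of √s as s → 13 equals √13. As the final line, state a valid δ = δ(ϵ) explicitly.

δ = min(13, √13·ϵ)

Suppose ϵ > 0. We want δ > 0 such that 0 < |s − 13| < δ implies |√s − √13| < ϵ.
Multiplying by the conjugate, |√s − √13| = |s − 13|/(√s + √13).
Restrict δ ≤ 13 so that |s − 13| < 13 forces s > 0, and then √s + √13 > √13.
Hence |√s − √13| < |s − 13|/√13, which is < ϵ once |s − 13| < √13·ϵ.
Take δ = min(13, √13·ϵ). If 0 < |s − 13| < δ then s > 0 and |√s − √13| < |s − 13|/√13 < ϵ.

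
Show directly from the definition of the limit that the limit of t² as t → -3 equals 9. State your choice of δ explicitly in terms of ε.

Suppose ε > 0. We seek δ > 0 with 0 < |t + 3| < δ ⇒ |t² − 9| < ε.
Factor: t² − 9 = (t + 3)(t - 3), so |t² − 9| = |t + 3|·|t - 3|.
Restrict δ ≤ 1. Then |t + 3| < 1 gives |t| < 4, so by the triangle inequality |t - 3| ≤ 4 + 3 = 7.
Hence |t² − 9| ≤ 7|t + 3|, which is < ε once |t + 3| < ε/7.
Take δ = min(1, ε/7). If 0 < |t + 3| < δ then both bounds hold and |t² − 9| ≤ 7|t + 3| < 7·(ε/7) = ε.

δ = min(1, ε/7)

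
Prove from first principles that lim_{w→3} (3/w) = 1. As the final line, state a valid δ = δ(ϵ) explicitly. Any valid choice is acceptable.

Suppose ϵ > 0. We seek δ > 0 such that 0 < |w − 3| < δ implies |3/w − 1| < ϵ.
|3/w − 1| = 3·|3 − w|/(3·|w|) = 3|w − 3|/(3|w|).
Restrict δ ≤ 3/2. Then |w − 3| < 3/2 gives |w| > 3/2, so 3|w| > 9/2.
Then |3/w − 1| < 3|w − 3|/(9/2), which is < ϵ when |w − 3| < (3/2)ϵ.
Take δ = min(3/2, (3/2)ϵ). Then 0 < |w − 3| < δ gives both |w − 3| < 3/2 and |w − 3| < (3/2)ϵ, so |3/w − 1| < ϵ.

δ = min(3/2, (3/2)ϵ)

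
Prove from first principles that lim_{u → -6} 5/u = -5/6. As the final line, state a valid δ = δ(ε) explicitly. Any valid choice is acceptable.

δ = min(3, (18/5)ε)

Fix ε > 0. We seek δ > 0 such that 0 < |u + 6| < δ implies |5/u + 5/6| < ε.
|5/u + 5/6| = 5·|-6 − u|/(6·|u|) = 5|u + 6|/(6|u|).
Require δ ≤ 3 so that |u| > 6 − 3 = 3, hence 6|u| > 18.
Then |5/u + 5/6| < 5|u + 6|/18, which is < ε when |u + 6| < (18/5)ε.
Take δ = min(3, (18/5)ε). Then 0 < |u + 6| < δ gives both |u + 6| < 3 and |u + 6| < (18/5)ε, so |5/u + 5/6| < ε.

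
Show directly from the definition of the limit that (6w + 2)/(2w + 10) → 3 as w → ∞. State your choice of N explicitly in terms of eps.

N = 14/eps

Let eps > 0 be given. We seek N > 0 such that w > N implies |(6w + 2)/(2w + 10) − 3| < eps.
(6w + 2)/(2w + 10) − 3 = (2(6w + 2) − 6(2w + 10)) / (2(2w + 10)) = -56/(2(2w + 10)).
For w > 0 we have 2w + 10 > 2w, so |(6w + 2)/(2w + 10) − 3| = 56/(2(2w + 10)) < 56/(2·2w) = 14/w.
Thus |(6w + 2)/(2w + 10) − 3| < eps whenever w > 14/eps.
Take N = 14/eps. If w > N then |(6w + 2)/(2w + 10) − 3| < 14/w < eps.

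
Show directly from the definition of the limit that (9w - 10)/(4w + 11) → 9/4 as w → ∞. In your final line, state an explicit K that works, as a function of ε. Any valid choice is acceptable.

K = (139/16)/ε

Let ε > 0 be given. We seek K > 0 such that w > K implies |(9w - 10)/(4w + 11) − (9/4)| < ε.
(9w - 10)/(4w + 11) − (9/4) = (4(9w - 10) − 9(4w + 11)) / (4(4w + 11)) = -139/(4(4w + 11)).
For w > 0 we have 4w + 11 > 4w, so |(9w - 10)/(4w + 11) − (9/4)| = 139/(4(4w + 11)) < 139/(4·4w) = (139/16)/w.
Thus |(9w - 10)/(4w + 11) − (9/4)| < ε whenever w > (139/16)/ε.
Take K = (139/16)/ε. If w > K then |(9w - 10)/(4w + 11) − (9/4)| < (139/16)/w < ε.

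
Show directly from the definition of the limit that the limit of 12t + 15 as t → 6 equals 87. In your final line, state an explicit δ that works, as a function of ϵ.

Let ϵ > 0. We need δ > 0 so that 0 < |t − 6| < δ implies |(12t + 15) − 87| < ϵ.
|(12t + 15) − 87| = |12t - 72| = 12|t − 6|.
Thus it suffices that |t − 6| < ϵ/12.
Choosing δ = ϵ/12 gives |(12t + 15) − 87| = 12|t − 6| < ϵ whenever |t − 6| < δ.

δ = ϵ/12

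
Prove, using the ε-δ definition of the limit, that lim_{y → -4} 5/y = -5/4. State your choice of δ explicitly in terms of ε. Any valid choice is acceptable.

Fix ε > 0. We seek δ > 0 such that 0 < |y + 4| < δ implies |5/y + 5/4| < ε.
|5/y + 5/4| = 5·|-4 − y|/(4·|y|) = 5|y + 4|/(4|y|).
Restrict δ ≤ 2. Then |y + 4| < 2 gives |y| > 2, so 4|y| > 8.
Then |5/y + 5/4| < 5|y + 4|/8, which is < ε when |y + 4| < (8/5)ε.
Take δ = min(2, (8/5)ε). Then 0 < |y + 4| < δ gives both |y + 4| < 2 and |y + 4| < (8/5)ε, so |5/y + 5/4| < ε.

δ = min(2, (8/5)ε)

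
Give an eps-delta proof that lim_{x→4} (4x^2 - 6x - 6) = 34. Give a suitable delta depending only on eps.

Fix eps > 0. We want delta > 0 such that 0 < |x − 4| < delta implies |(4x^2 - 6x - 6) − 34| < eps.
(4x^2 - 6x - 6) − 34 = 4x^2 - 6x - 40 = (x − 4)(4x + 10).
So |(4x^2 - 6x - 6) − 34| = |x − 4|·|4x + 10|.
Require delta ≤ 1. Then |x − 4| < 1 gives |x| < 5, and by the triangle inequality |4x + 10| ≤ 4·5 + 10 = 30.
Hence |(4x^2 - 6x - 6) − 34| ≤ 30|x − 4| < eps provided |x − 4| < eps/30.
Choosing delta = min(1, eps/30) ensures both conditions, hence |(4x^2 - 6x - 6) − 34| < eps.

delta = min(1, eps/30)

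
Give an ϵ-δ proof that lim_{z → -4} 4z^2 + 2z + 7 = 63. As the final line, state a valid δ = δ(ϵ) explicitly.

δ = min(1, ϵ/34)

Let ϵ > 0 be given. We want δ > 0 such that 0 < |z + 4| < δ implies |(4z^2 + 2z + 7) − 63| < ϵ.
(4z^2 + 2z + 7) − 63 = 4z^2 + 2z - 56 = (z + 4)(4z - 14).
So |(4z^2 + 2z + 7) − 63| = |z + 4|·|4z - 14|.
Require δ ≤ 1. Then |z + 4| < 1 gives |z| < 5, and by the triangle inequality |4z - 14| ≤ 4·5 + 14 = 34.
Hence |(4z^2 + 2z + 7) − 63| ≤ 34|z + 4| < ϵ provided |z + 4| < ϵ/34.
Take δ = min(1, ϵ/34). Then 0 < |z + 4| < δ gives both |z + 4| < 1 and |z + 4| < ϵ/34, so |(4z^2 + 2z + 7) − 63| < ϵ.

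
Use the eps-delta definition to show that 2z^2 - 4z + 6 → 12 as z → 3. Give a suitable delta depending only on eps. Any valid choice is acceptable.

delta = min(1, eps/10)

Let eps > 0. We want delta > 0 such that 0 < |z − 3| < delta implies |(2z^2 - 4z + 6) − 12| < eps.
(2z^2 - 4z + 6) − 12 = 2z^2 - 4z - 6 = (z − 3)(2z + 2).
So |(2z^2 - 4z + 6) − 12| = |z − 3|·|2z + 2|.
Require delta ≤ 1. Then |z − 3| < 1 gives |z| < 4, and by the triangle inequality |2z + 2| ≤ 2·4 + 2 = 10.
Hence |(2z^2 - 4z + 6) − 12| ≤ 10|z − 3| < eps provided |z − 3| < eps/10.
Choosing delta = min(1, eps/10) ensures both conditions, hence |(2z^2 - 4z + 6) − 12| < eps.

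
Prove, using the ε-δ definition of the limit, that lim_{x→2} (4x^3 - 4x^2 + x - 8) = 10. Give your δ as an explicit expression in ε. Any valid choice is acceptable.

Fix ε > 0. We want δ > 0 such that 0 < |x − 2| < δ implies |(4x^3 - 4x^2 + x - 8) − 10| < ε.
(4x^3 - 4x^2 + x - 8) − 10 = 4x^3 - 4x^2 + x - 18 = (x − 2)(4x^2 + 4x + 9).
So |(4x^3 - 4x^2 + x - 8) − 10| = |x − 2|·|4x^2 + 4x + 9|.
Require δ ≤ 1. Then |x − 2| < 1 gives |x| < 3, and by the triangle inequality |4x^2 + 4x + 9| ≤ 4·3^2 + 4·3 + 9 = 57.
Hence |(4x^3 - 4x^2 + x - 8) − 10| ≤ 57|x − 2| < ε provided |x − 2| < ε/57.
Take δ = min(1, ε/57). Then 0 < |x − 2| < δ gives both |x − 2| < 1 and |x − 2| < ε/57, so |(4x^3 - 4x^2 + x - 8) − 10| < ε.

δ = min(1, ε/57)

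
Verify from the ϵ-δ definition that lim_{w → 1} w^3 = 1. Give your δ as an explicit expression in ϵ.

δ = min(1, ϵ/7)

Fix ϵ > 0. We seek δ > 0 with 0 < |w − 1| < δ ⇒ |w^3 − 1| < ϵ.
Factor: w^3 − 1 = (w − 1)(w^2 + w + 1), so |w^3 − 1| = |w − 1|·|w^2 + w + 1|.
Impose δ ≤ 1 so that |w| < 2; then |w^2 + w + 1| ≤ 7.
Hence |w^3 − 1| ≤ 7|w − 1|, which is < ϵ once |w − 1| < ϵ/7.
Take δ = min(1, ϵ/7). If 0 < |w − 1| < δ then both bounds hold and |w^3 − 1| ≤ 7|w − 1| < 7·(ϵ/7) = ϵ.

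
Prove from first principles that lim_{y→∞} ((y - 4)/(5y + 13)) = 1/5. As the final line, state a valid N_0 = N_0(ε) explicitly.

Let ε > 0. We seek N_0 > 0 such that y > N_0 implies |(y - 4)/(5y + 13) − (1/5)| < ε.
(y - 4)/(5y + 13) − (1/5) = (5(y - 4) − (5y + 13)) / (5(5y + 13)) = -33/(5(5y + 13)).
For y > 0 we have 5y + 13 > 5y, so |(y - 4)/(5y + 13) − (1/5)| = 33/(5(5y + 13)) < 33/(5·5y) = (33/25)/y.
Thus |(y - 4)/(5y + 13) − (1/5)| < ε whenever y > (33/25)/ε.
Take N_0 = (33/25)/ε. If y > N_0 then |(y - 4)/(5y + 13) − (1/5)| < (33/25)/y < ε.

N_0 = (33/25)/ε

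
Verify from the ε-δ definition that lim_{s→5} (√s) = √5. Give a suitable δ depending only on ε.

Let ε > 0 be given. We want δ > 0 such that 0 < |s − 5| < δ implies |√s − √5| < ε.
Multiplying by the conjugate, |√s − √5| = |s − 5|/(√s + √5).
Restrict δ ≤ 5 so that |s − 5| < 5 forces s > 0, and then √s + √5 > √5.
Hence |√s − √5| < |s − 5|/√5, which is < ε once |s − 5| < √5·ε.
Take δ = min(5, √5·ε). If 0 < |s − 5| < δ then s > 0 and |√s − √5| < |s − 5|/√5 < ε.

δ = min(5, √5·ε)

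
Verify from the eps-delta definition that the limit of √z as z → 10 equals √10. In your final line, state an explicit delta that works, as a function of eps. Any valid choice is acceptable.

delta = min(10, √10·eps)

Let eps > 0 be given. We want delta > 0 such that 0 < |z − 10| < delta implies |√z − √10| < eps.
Multiplying by the conjugate, |√z − √10| = |z − 10|/(√z + √10).
Restrict delta ≤ 10 so that |z − 10| < 10 forces z > 0, and then √z + √10 > √10.
Hence |√z − √10| < |z − 10|/√10, which is < eps once |z − 10| < √10·eps.
Take delta = min(10, √10·eps). If 0 < |z − 10| < delta then z > 0 and |√z − √10| < |z − 10|/√10 < eps.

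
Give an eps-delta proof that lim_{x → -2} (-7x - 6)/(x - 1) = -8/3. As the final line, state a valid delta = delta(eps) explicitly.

Suppose eps > 0. We want delta > 0 with 0 < |x + 2| < delta ⇒ |(-7x - 6)/(x - 1) + 8/3| < eps.
Combining over a common denominator, (-7x - 6)/(x - 1) + 8/3 = [(-7x - 6)·(-3) − 8·(x - 1)] / [(-3)·(x - 1)] = 13(x + 2) / ((-3)(x - 1)).
So |(-7x - 6)/(x - 1) + 8/3| = 13|x + 2| / (3·|x − 1|).
Restrict delta ≤ 3/2. Then |x + 2| < 3/2 gives |x − 1| = |(x + 2) + (-3)| ≥ 3 − 3/2 = 3/2.
Hence |(-7x - 6)/(x - 1) + 8/3| < 13|x + 2|/(3·(3/2)) = (26/9)|x + 2|, which is < eps once |x + 2| < (9/26)eps.
Take delta = min(3/2, (9/26)eps). Then 0 < |x + 2| < delta forces both bounds, so |(-7x - 6)/(x - 1) + 8/3| < eps.

delta = min(3/2, (9/26)eps)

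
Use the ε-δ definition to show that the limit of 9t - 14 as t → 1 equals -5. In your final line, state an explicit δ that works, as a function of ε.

δ = ε/9

Suppose ε > 0. We need δ > 0 so that 0 < |t − 1| < δ implies |(9t - 14) + 5| < ε.
Since (9t - 14) + 5 = 9(t − 1), we have |(9t - 14) + 5| = 9|t − 1|.
So 9|t − 1| < ε exactly when |t − 1| < ε/9.
Take δ = ε/9. If 0 < |t − 1| < δ then |(9t - 14) + 5| = 9|t − 1| < 9·(ε/9) = ε.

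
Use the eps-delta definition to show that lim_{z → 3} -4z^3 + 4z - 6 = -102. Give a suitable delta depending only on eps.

Suppose eps > 0. We want delta > 0 such that 0 < |z − 3| < delta implies |(-4z^3 + 4z - 6) + 102| < eps.
(-4z^3 + 4z - 6) + 102 = -4z^3 + 4z + 96 = (z − 3)(-4z^2 - 12z - 32).
So |(-4z^3 + 4z - 6) + 102| = |z − 3|·|-4z^2 - 12z - 32|.
Require delta ≤ 1. Then |z − 3| < 1 gives |z| < 4, and by the triangle inequality |-4z^2 - 12z - 32| ≤ 4·4^2 + 12·4 + 32 = 144.
Hence |(-4z^3 + 4z - 6) + 102| ≤ 144|z − 3| < eps provided |z − 3| < eps/144.
Take delta = min(1, eps/144). Then 0 < |z − 3| < delta gives both |z − 3| < 1 and |z − 3| < eps/144, so |(-4z^3 + 4z - 6) + 102| < eps.

delta = min(1, eps/144)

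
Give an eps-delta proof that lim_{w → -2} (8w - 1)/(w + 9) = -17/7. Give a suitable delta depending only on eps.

Let eps > 0. We want delta > 0 with 0 < |w + 2| < delta ⇒ |(8w - 1)/(w + 9) + 17/7| < eps.
Combining over a common denominator, (8w - 1)/(w + 9) + 17/7 = [(8w - 1)·7 − (-17)·(w + 9)] / [7·(w + 9)] = 73(w + 2) / (7(w + 9)).
So |(8w - 1)/(w + 9) + 17/7| = 73|w + 2| / (7·|w + 9|).
Require delta ≤ 7/2, so |w + 9| ≥ |7| − |w + 2| > 7 − 7/2 = 7/2.
Hence |(8w - 1)/(w + 9) + 17/7| < 73|w + 2|/(7·(7/2)) = (146/49)|w + 2|, which is < eps once |w + 2| < (49/146)eps.
Take delta = min(7/2, (49/146)eps). Then 0 < |w + 2| < delta forces both bounds, so |(8w - 1)/(w + 9) + 17/7| < eps.

delta = min(7/2, (49/146)eps)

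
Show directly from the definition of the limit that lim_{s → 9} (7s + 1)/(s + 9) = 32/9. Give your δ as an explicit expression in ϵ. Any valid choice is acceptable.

Suppose ϵ > 0. We want δ > 0 with 0 < |s − 9| < δ ⇒ |(7s + 1)/(s + 9) − (32/9)| < ϵ.
Combining over a common denominator, (7s + 1)/(s + 9) − (32/9) = [(7s + 1)·18 − 64·(s + 9)] / [18·(s + 9)] = 62(s − 9) / (18(s + 9)).
So |(7s + 1)/(s + 9) − (32/9)| = 62|s − 9| / (18·|s + 9|).
Restrict δ ≤ 9. Then |s − 9| < 9 gives |s + 9| = |(s − 9) + 18| ≥ 18 − 9 = 9.
Hence |(7s + 1)/(s + 9) − (32/9)| < 62|s − 9|/(18·9) = (31/81)|s − 9|, which is < ϵ once |s − 9| < (81/31)ϵ.
Take δ = min(9, (81/31)ϵ). Then 0 < |s − 9| < δ forces both bounds, so |(7s + 1)/(s + 9) − (32/9)| < ϵ.

δ = min(9, (81/31)ϵ)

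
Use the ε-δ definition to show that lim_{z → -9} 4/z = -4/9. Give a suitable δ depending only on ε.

δ = min(9/2, (81/8)ε)

Let ε > 0 be given. We seek δ > 0 such that 0 < |z + 9| < δ implies |4/z + 4/9| < ε.
|4/z + 4/9| = 4·|-9 − z|/(9·|z|) = 4|z + 9|/(9|z|).
Restrict δ ≤ 9/2. Then |z + 9| < 9/2 gives |z| > 9/2, so 9|z| > 81/2.
Then |4/z + 4/9| < 4|z + 9|/(81/2), which is < ε when |z + 9| < (81/8)ε.
Take δ = min(9/2, (81/8)ε). Then 0 < |z + 9| < δ gives both |z + 9| < 9/2 and |z + 9| < (81/8)ε, so |4/z + 4/9| < ε.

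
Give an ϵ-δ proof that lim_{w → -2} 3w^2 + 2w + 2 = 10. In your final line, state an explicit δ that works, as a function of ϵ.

Let ϵ > 0 be given. We want δ > 0 such that 0 < |w + 2| < δ implies |(3w^2 + 2w + 2) − 10| < ϵ.
(3w^2 + 2w + 2) − 10 = 3w^2 + 2w - 8 = (w + 2)(3w - 4).
So |(3w^2 + 2w + 2) − 10| = |w + 2|·|3w - 4|.
Require δ ≤ 1. Then |w + 2| < 1 gives |w| < 3, and by the triangle inequality |3w - 4| ≤ 3·3 + 4 = 13.
Hence |(3w^2 + 2w + 2) − 10| ≤ 13|w + 2| < ϵ provided |w + 2| < ϵ/13.
Choosing δ = min(1, ϵ/13) ensures both conditions, hence |(3w^2 + 2w + 2) − 10| < ϵ.

δ = min(1, ϵ/13)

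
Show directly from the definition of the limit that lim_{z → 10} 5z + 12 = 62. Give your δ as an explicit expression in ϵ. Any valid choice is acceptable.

Let ϵ > 0 be given. We need δ > 0 so that 0 < |z − 10| < δ implies |(5z + 12) − 62| < ϵ.
|(5z + 12) − 62| = |5z - 50| = 5|z − 10|.
So 5|z − 10| < ϵ exactly when |z − 10| < ϵ/5.
Choosing δ = ϵ/5 gives |(5z + 12) − 62| = 5|z − 10| < ϵ whenever |z − 10| < δ.

δ = ϵ/5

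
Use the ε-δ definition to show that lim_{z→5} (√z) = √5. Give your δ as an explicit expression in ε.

Let ε > 0. We want δ > 0 such that 0 < |z − 5| < δ implies |√z − √5| < ε.
Multiplying by the conjugate, |√z − √5| = |z − 5|/(√z + √5).
Restrict δ ≤ 5 so that |z − 5| < 5 forces z > 0, and then √z + √5 > √5.
Hence |√z − √5| < |z − 5|/√5, which is < ε once |z − 5| < √5·ε.
Take δ = min(5, √5·ε). If 0 < |z − 5| < δ then z > 0 and |√z − √5| < |z − 5|/√5 < ε.

δ = min(5, √5·ε)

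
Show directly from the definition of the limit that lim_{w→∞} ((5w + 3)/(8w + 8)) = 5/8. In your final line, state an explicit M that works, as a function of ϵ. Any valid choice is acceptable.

M = (1/4)/ϵ

Fix ϵ > 0. We seek M > 0 such that w > M implies |(5w + 3)/(8w + 8) − (5/8)| < ϵ.
(5w + 3)/(8w + 8) − (5/8) = (8(5w + 3) − 5(8w + 8)) / (8(8w + 8)) = -16/(8(8w + 8)).
For w > 0 we have 8w + 8 > 8w, so |(5w + 3)/(8w + 8) − (5/8)| = 16/(8(8w + 8)) < 16/(8·8w) = (1/4)/w.
Thus |(5w + 3)/(8w + 8) − (5/8)| < ϵ whenever w > (1/4)/ϵ.
Take M = (1/4)/ϵ. If w > M then |(5w + 3)/(8w + 8) − (5/8)| < (1/4)/w < ϵ.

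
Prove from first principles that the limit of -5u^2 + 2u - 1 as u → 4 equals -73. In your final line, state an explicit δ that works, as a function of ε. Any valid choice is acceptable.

δ = min(1, ε/43)

Let ε > 0 be given. We want δ > 0 such that 0 < |u − 4| < δ implies |(-5u^2 + 2u - 1) + 73| < ε.
(-5u^2 + 2u - 1) + 73 = -5u^2 + 2u + 72 = (u − 4)(-5u - 18).
So |(-5u^2 + 2u - 1) + 73| = |u − 4|·|-5u - 18|.
Assume first that |u − 4| < 1, so |u| < 5. Then |-5u - 18| ≤ 5·5 + 18 = 43.
Hence |(-5u^2 + 2u - 1) + 73| ≤ 43|u − 4| < ε provided |u − 4| < ε/43.
Take δ = min(1, ε/43). Then 0 < |u − 4| < δ gives both |u − 4| < 1 and |u − 4| < ε/43, so |(-5u^2 + 2u - 1) + 73| < ε.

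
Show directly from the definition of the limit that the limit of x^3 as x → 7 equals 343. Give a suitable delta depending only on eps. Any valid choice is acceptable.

Let eps > 0 be given. We seek delta > 0 with 0 < |x − 7| < delta ⇒ |x^3 − 343| < eps.
Factor: x^3 − 343 = (x − 7)(x^2 + 7x + 49), so |x^3 − 343| = |x − 7|·|x^2 + 7x + 49|.
Restrict delta ≤ 1. Then |x − 7| < 1 gives |x| < 8, so by the triangle inequality |x^2 + 7x + 49| ≤ 8^2 + 7·8 + 49 = 169.
Hence |x^3 − 343| ≤ 169|x − 7|, which is < eps once |x − 7| < eps/169.
Take delta = min(1, eps/169). If 0 < |x − 7| < delta then both bounds hold and |x^3 − 343| ≤ 169|x − 7| < 169·(eps/169) = eps.

delta = min(1, eps/169)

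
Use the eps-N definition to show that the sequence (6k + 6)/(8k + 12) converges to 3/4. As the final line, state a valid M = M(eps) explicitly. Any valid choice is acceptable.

M = (3/8)/eps

Let eps > 0 be given. For k ≥ 1, |(6k + 6)/(8k + 12) − (3/4)| = |-24|/(8(8k + 12)) = 24/(8(8k + 12)).
Since 8k + 12 ≥ 8k for k ≥ 1, this is ≤ 24/(8·8k) = (3/8)/k.
So |(6k + 6)/(8k + 12) − (3/4)| < eps whenever k > (3/8)/eps.
Take M = (3/8)/eps. If k > M then |(6k + 6)/(8k + 12) − (3/4)| ≤ (3/8)/k < eps.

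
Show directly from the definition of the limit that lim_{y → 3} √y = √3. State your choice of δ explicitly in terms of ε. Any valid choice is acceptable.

δ = min(3, √3·ε)

Let ε > 0. We want δ > 0 such that 0 < |y − 3| < δ implies |√y − √3| < ε.
Multiplying by the conjugate, |√y − √3| = |y − 3|/(√y + √3).
Restrict δ ≤ 3 so that |y − 3| < 3 forces y > 0, and then √y + √3 > √3.
Hence |√y − √3| < |y − 3|/√3, which is < ε once |y − 3| < √3·ε.
Take δ = min(3, √3·ε). If 0 < |y − 3| < δ then y > 0 and |√y − √3| < |y − 3|/√3 < ε.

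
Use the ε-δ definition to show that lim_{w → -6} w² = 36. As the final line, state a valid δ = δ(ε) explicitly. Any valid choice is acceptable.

δ = min(1, ε/13)

Suppose ε > 0. We seek δ > 0 with 0 < |w + 6| < δ ⇒ |w² − 36| < ε.
Factor: w² − 36 = (w + 6)(w - 6), so |w² − 36| = |w + 6|·|w - 6|.
Restrict δ ≤ 1. Then |w + 6| < 1 gives |w| < 7, so by the triangle inequality |w - 6| ≤ 7 + 6 = 13.
Hence |w² − 36| ≤ 13|w + 6|, which is < ε once |w + 6| < ε/13.
Take δ = min(1, ε/13). If 0 < |w + 6| < δ then both bounds hold and |w² − 36| ≤ 13|w + 6| < 13·(ε/13) = ε.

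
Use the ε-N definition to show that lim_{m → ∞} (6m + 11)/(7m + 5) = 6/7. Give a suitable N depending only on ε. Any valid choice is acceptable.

N = (47/49)/ε

Let ε > 0 be given. For m ≥ 1, |(6m + 11)/(7m + 5) − (6/7)| = |47|/(7(7m + 5)) = 47/(7(7m + 5)).
Since 7m + 5 ≥ 7m for m ≥ 1, this is ≤ 47/(7·7m) = (47/49)/m.
So |(6m + 11)/(7m + 5) − (6/7)| < ε whenever m > (47/49)/ε.
Take N = (47/49)/ε. If m > N then |(6m + 11)/(7m + 5) − (6/7)| ≤ (47/49)/m < ε.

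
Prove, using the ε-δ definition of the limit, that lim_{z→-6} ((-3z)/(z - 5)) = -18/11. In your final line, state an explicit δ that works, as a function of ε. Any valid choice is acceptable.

Let ε > 0. We want δ > 0 with 0 < |z + 6| < δ ⇒ |(-3z)/(z - 5) + 18/11| < ε.
Combining over a common denominator, (-3z)/(z - 5) + 18/11 = [(-3z)·(-11) − 18·(z - 5)] / [(-11)·(z - 5)] = 15(z + 6) / ((-11)(z - 5)).
So |(-3z)/(z - 5) + 18/11| = 15|z + 6| / (11·|z − 5|).
Restrict δ ≤ 11/2. Then |z + 6| < 11/2 gives |z − 5| = |(z + 6) + (-11)| ≥ 11 − 11/2 = 11/2.
Hence |(-3z)/(z - 5) + 18/11| < 15|z + 6|/(11·(11/2)) = (30/121)|z + 6|, which is < ε once |z + 6| < (121/30)ε.
Take δ = min(11/2, (121/30)ε). Then 0 < |z + 6| < δ forces both bounds, so |(-3z)/(z - 5) + 18/11| < ε.

δ = min(11/2, (121/30)ε)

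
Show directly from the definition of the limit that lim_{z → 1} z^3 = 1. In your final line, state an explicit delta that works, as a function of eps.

Suppose eps > 0. We seek delta > 0 with 0 < |z − 1| < delta ⇒ |z^3 − 1| < eps.
Factor: z^3 − 1 = (z − 1)(z^2 + z + 1), so |z^3 − 1| = |z − 1|·|z^2 + z + 1|.
Impose delta ≤ 1 so that |z| < 2; then |z^2 + z + 1| ≤ 7.
Hence |z^3 − 1| ≤ 7|z − 1|, which is < eps once |z − 1| < eps/7.
Take delta = min(1, eps/7). If 0 < |z − 1| < delta then both bounds hold and |z^3 − 1| ≤ 7|z − 1| < 7·(eps/7) = eps.

delta = min(1, eps/7)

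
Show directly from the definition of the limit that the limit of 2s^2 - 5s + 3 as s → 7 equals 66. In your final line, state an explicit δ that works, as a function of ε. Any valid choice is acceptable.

Let ε > 0. We want δ > 0 such that 0 < |s − 7| < δ implies |(2s^2 - 5s + 3) − 66| < ε.
(2s^2 - 5s + 3) − 66 = 2s^2 - 5s - 63 = (s − 7)(2s + 9).
So |(2s^2 - 5s + 3) − 66| = |s − 7|·|2s + 9|.
Assume first that |s − 7| < 2, so |s| < 9. Then |2s + 9| ≤ 2·9 + 9 = 27.
Hence |(2s^2 - 5s + 3) − 66| ≤ 27|s − 7| < ε provided |s − 7| < ε/27.
Take δ = min(2, ε/27). Then 0 < |s − 7| < δ gives both |s − 7| < 2 and |s − 7| < ε/27, so |(2s^2 - 5s + 3) − 66| < ε.

δ = min(2, ε/27)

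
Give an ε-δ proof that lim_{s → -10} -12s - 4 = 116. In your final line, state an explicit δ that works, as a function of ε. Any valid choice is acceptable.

δ = ε/12

Let ε > 0. We need δ > 0 so that 0 < |s + 10| < δ implies |(-12s - 4) − 116| < ε.
|(-12s - 4) − 116| = |-12s - 120| = 12|s + 10|.
So 12|s + 10| < ε exactly when |s + 10| < ε/12.
Take δ = ε/12. If 0 < |s + 10| < δ then |(-12s - 4) − 116| = 12|s + 10| < 12·(ε/12) = ε.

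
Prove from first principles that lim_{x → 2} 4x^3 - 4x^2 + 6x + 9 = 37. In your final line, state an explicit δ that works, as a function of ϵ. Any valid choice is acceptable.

Let ϵ > 0 be given. We want δ > 0 such that 0 < |x − 2| < δ implies |(4x^3 - 4x^2 + 6x + 9) − 37| < ϵ.
(4x^3 - 4x^2 + 6x + 9) − 37 = 4x^3 - 4x^2 + 6x - 28 = (x − 2)(4x^2 + 4x + 14).
So |(4x^3 - 4x^2 + 6x + 9) − 37| = |x − 2|·|4x^2 + 4x + 14|.
Assume first that |x − 2| < 2, so |x| < 4. Then |4x^2 + 4x + 14| ≤ 4·4^2 + 4·4 + 14 = 94.
Hence |(4x^3 - 4x^2 + 6x + 9) − 37| ≤ 94|x − 2| < ϵ provided |x − 2| < ϵ/94.
Choosing δ = min(2, ϵ/94) ensures both conditions, hence |(4x^3 - 4x^2 + 6x + 9) − 37| < ϵ.

δ = min(2, ϵ/94)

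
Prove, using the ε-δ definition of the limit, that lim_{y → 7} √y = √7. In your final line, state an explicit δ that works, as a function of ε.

Suppose ε > 0. We want δ > 0 such that 0 < |y − 7| < δ implies |√y − √7| < ε.
Multiplying by the conjugate, |√y − √7| = |y − 7|/(√y + √7).
Restrict δ ≤ 7 so that |y − 7| < 7 forces y > 0, and then √y + √7 > √7.
Hence |√y − √7| < |y − 7|/√7, which is < ε once |y − 7| < √7·ε.
Take δ = min(7, √7·ε). If 0 < |y − 7| < δ then y > 0 and |√y − √7| < |y − 7|/√7 < ε.

δ = min(7, √7·ε)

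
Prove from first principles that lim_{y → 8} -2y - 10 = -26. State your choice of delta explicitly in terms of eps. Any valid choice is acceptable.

delta = eps/2

Fix eps > 0. We need delta > 0 so that 0 < |y − 8| < delta implies |(-2y - 10) + 26| < eps.
|(-2y - 10) + 26| = |-2y + 16| = 2|y − 8|.
So 2|y − 8| < eps exactly when |y − 8| < eps/2.
Take delta = eps/2. If 0 < |y − 8| < delta then |(-2y - 10) + 26| = 2|y − 8| < 2·(eps/2) = eps.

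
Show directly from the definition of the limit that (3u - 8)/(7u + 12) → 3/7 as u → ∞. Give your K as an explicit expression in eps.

Let eps > 0 be given. We seek K > 0 such that u > K implies |(3u - 8)/(7u + 12) − (3/7)| < eps.
(3u - 8)/(7u + 12) − (3/7) = (7(3u - 8) − 3(7u + 12)) / (7(7u + 12)) = -92/(7(7u + 12)).
For u > 0 we have 7u + 12 > 7u, so |(3u - 8)/(7u + 12) − (3/7)| = 92/(7(7u + 12)) < 92/(7·7u) = (92/49)/u.
Thus |(3u - 8)/(7u + 12) − (3/7)| < eps whenever u > (92/49)/eps.
Take K = (92/49)/eps. If u > K then |(3u - 8)/(7u + 12) − (3/7)| < (92/49)/u < eps.

K = (92/49)/eps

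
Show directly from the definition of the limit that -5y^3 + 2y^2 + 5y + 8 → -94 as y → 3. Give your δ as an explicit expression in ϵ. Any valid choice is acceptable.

Fix ϵ > 0. We want δ > 0 such that 0 < |y − 3| < δ implies |(-5y^3 + 2y^2 + 5y + 8) + 94| < ϵ.
(-5y^3 + 2y^2 + 5y + 8) + 94 = -5y^3 + 2y^2 + 5y + 102 = (y − 3)(-5y^2 - 13y - 34).
So |(-5y^3 + 2y^2 + 5y + 8) + 94| = |y − 3|·|-5y^2 - 13y - 34|.
Require δ ≤ 1. Then |y − 3| < 1 gives |y| < 4, and by the triangle inequality |-5y^2 - 13y - 34| ≤ 5·4^2 + 13·4 + 34 = 166.
Hence |(-5y^3 + 2y^2 + 5y + 8) + 94| ≤ 166|y − 3| < ϵ provided |y − 3| < ϵ/166.
Choosing δ = min(1, ϵ/166) ensures both conditions, hence |(-5y^3 + 2y^2 + 5y + 8) + 94| < ϵ.

δ = min(1, ϵ/166)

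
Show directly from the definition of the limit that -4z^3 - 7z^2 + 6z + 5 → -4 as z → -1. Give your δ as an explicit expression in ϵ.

δ = min(1, ϵ/31)

Let ϵ > 0 be given. We want δ > 0 such that 0 < |z + 1| < δ implies |(-4z^3 - 7z^2 + 6z + 5) + 4| < ϵ.
(-4z^3 - 7z^2 + 6z + 5) + 4 = -4z^3 - 7z^2 + 6z + 9 = (z + 1)(-4z^2 - 3z + 9).
So |(-4z^3 - 7z^2 + 6z + 5) + 4| = |z + 1|·|-4z^2 - 3z + 9|.
Assume first that |z + 1| < 1, so |z| < 2. Then |-4z^2 - 3z + 9| ≤ 4·2^2 + 3·2 + 9 = 31.
Hence |(-4z^3 - 7z^2 + 6z + 5) + 4| ≤ 31|z + 1| < ϵ provided |z + 1| < ϵ/31.
Take δ = min(1, ϵ/31). Then 0 < |z + 1| < δ gives both |z + 1| < 1 and |z + 1| < ϵ/31, so |(-4z^3 - 7z^2 + 6z + 5) + 4| < ϵ.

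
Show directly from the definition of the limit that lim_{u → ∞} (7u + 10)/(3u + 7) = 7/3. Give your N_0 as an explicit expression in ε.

N_0 = (19/9)/ε

Fix ε > 0. We seek N_0 > 0 such that u > N_0 implies |(7u + 10)/(3u + 7) − (7/3)| < ε.
(7u + 10)/(3u + 7) − (7/3) = (3(7u + 10) − 7(3u + 7)) / (3(3u + 7)) = -19/(3(3u + 7)).
For u > 0 we have 3u + 7 > 3u, so |(7u + 10)/(3u + 7) − (7/3)| = 19/(3(3u + 7)) < 19/(3·3u) = (19/9)/u.
Thus |(7u + 10)/(3u + 7) − (7/3)| < ε whenever u > (19/9)/ε.
Take N_0 = (19/9)/ε. If u > N_0 then |(7u + 10)/(3u + 7) − (7/3)| < (19/9)/u < ε.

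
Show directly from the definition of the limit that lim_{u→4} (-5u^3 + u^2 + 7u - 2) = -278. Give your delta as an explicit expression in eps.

delta = min(1, eps/289)

Let eps > 0 be given. We want delta > 0 such that 0 < |u − 4| < delta implies |(-5u^3 + u^2 + 7u - 2) + 278| < eps.
(-5u^3 + u^2 + 7u - 2) + 278 = -5u^3 + u^2 + 7u + 276 = (u − 4)(-5u^2 - 19u - 69).
So |(-5u^3 + u^2 + 7u - 2) + 278| = |u − 4|·|-5u^2 - 19u - 69|.
Assume first that |u − 4| < 1, so |u| < 5. Then |-5u^2 - 19u - 69| ≤ 5·5^2 + 19·5 + 69 = 289.
Hence |(-5u^3 + u^2 + 7u - 2) + 278| ≤ 289|u − 4| < eps provided |u − 4| < eps/289.
Choosing delta = min(1, eps/289) ensures both conditions, hence |(-5u^3 + u^2 + 7u - 2) + 278| < eps.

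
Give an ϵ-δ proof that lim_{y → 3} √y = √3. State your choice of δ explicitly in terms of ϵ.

δ = min(3, √3·ϵ)

Let ϵ > 0 be given. We want δ > 0 such that 0 < |y − 3| < δ implies |√y − √3| < ϵ.
Rationalise: √y − √3 = (y − 3)/(√y + √3), so |√y − √3| = |y − 3|/(√y + √3).
Restrict δ ≤ 3 so that |y − 3| < 3 forces y > 0, and then √y + √3 > √3.
Hence |√y − √3| < |y − 3|/√3, which is < ϵ once |y − 3| < √3·ϵ.
Take δ = min(3, √3·ϵ). If 0 < |y − 3| < δ then y > 0 and |√y − √3| < |y − 3|/√3 < ϵ.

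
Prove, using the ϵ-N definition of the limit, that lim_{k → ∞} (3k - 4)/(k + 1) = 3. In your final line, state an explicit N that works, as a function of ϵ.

Let ϵ > 0 be given. For k ≥ 1, |(3k - 4)/(k + 1) − 3| = |-7|/((k + 1)) = 7/((k + 1)).
Since k + 1 ≥ k for k ≥ 1, this is ≤ 7/(k) = 7/k.
So |(3k - 4)/(k + 1) − 3| < ϵ whenever k > 7/ϵ.
Take N = 7/ϵ. If k > N then |(3k - 4)/(k + 1) − 3| ≤ 7/k < ϵ.

N = 7/ϵ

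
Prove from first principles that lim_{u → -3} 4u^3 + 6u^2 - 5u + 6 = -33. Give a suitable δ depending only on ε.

δ = min(2, ε/143)

Let ε > 0 be given. We want δ > 0 such that 0 < |u + 3| < δ implies |(4u^3 + 6u^2 - 5u + 6) + 33| < ε.
(4u^3 + 6u^2 - 5u + 6) + 33 = 4u^3 + 6u^2 - 5u + 39 = (u + 3)(4u^2 - 6u + 13).
So |(4u^3 + 6u^2 - 5u + 6) + 33| = |u + 3|·|4u^2 - 6u + 13|.
Assume first that |u + 3| < 2, so |u| < 5. Then |4u^2 - 6u + 13| ≤ 4·5^2 + 6·5 + 13 = 143.
Hence |(4u^3 + 6u^2 - 5u + 6) + 33| ≤ 143|u + 3| < ε provided |u + 3| < ε/143.
Take δ = min(2, ε/143). Then 0 < |u + 3| < δ gives both |u + 3| < 2 and |u + 3| < ε/143, so |(4u^3 + 6u^2 - 5u + 6) + 33| < ε.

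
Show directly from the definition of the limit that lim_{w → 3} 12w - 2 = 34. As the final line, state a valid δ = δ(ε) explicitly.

Let ε > 0. We need δ > 0 so that 0 < |w − 3| < δ implies |(12w - 2) − 34| < ε.
|(12w - 2) − 34| = |12w - 36| = 12|w − 3|.
So 12|w − 3| < ε exactly when |w − 3| < ε/12.
Choosing δ = ε/12 gives |(12w - 2) − 34| = 12|w − 3| < ε whenever |w − 3| < δ.

δ = ε/12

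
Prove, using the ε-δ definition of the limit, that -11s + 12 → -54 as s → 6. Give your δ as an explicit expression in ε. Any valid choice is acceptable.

Fix ε > 0. We need δ > 0 so that 0 < |s − 6| < δ implies |(-11s + 12) + 54| < ε.
Since (-11s + 12) + 54 = -11(s − 6), we have |(-11s + 12) + 54| = 11|s − 6|.
So 11|s − 6| < ε exactly when |s − 6| < ε/11.
Choosing δ = ε/11 gives |(-11s + 12) + 54| = 11|s − 6| < ε whenever |s − 6| < δ.

δ = ε/11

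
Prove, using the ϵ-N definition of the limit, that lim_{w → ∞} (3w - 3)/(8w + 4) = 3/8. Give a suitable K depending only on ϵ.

K = (9/16)/ϵ

Fix ϵ > 0. We seek K > 0 such that w > K implies |(3w - 3)/(8w + 4) − (3/8)| < ϵ.
(3w - 3)/(8w + 4) − (3/8) = (8(3w - 3) − 3(8w + 4)) / (8(8w + 4)) = -36/(8(8w + 4)).
For w > 0 we have 8w + 4 > 8w, so |(3w - 3)/(8w + 4) − (3/8)| = 36/(8(8w + 4)) < 36/(8·8w) = (9/16)/w.
Thus |(3w - 3)/(8w + 4) − (3/8)| < ϵ whenever w > (9/16)/ϵ.
Take K = (9/16)/ϵ. If w > K then |(3w - 3)/(8w + 4) − (3/8)| < (9/16)/w < ϵ.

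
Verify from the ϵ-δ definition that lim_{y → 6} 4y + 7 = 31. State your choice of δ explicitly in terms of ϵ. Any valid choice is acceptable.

Fix ϵ > 0. We need δ > 0 so that 0 < |y − 6| < δ implies |(4y + 7) − 31| < ϵ.
Since (4y + 7) − 31 = 4(y − 6), we have |(4y + 7) − 31| = 4|y − 6|.
So 4|y − 6| < ϵ exactly when |y − 6| < ϵ/4.
Choosing δ = ϵ/4 gives |(4y + 7) − 31| = 4|y − 6| < ϵ whenever |y − 6| < δ.

δ = ϵ/4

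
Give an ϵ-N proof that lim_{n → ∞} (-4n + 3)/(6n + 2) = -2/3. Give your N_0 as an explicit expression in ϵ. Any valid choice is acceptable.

N_0 = (13/18)/ϵ

Let ϵ > 0 be given. For n ≥ 1, |(-4n + 3)/(6n + 2) + 2/3| = |26|/(6(6n + 2)) = 26/(6(6n + 2)).
Since 6n + 2 ≥ 6n for n ≥ 1, this is ≤ 26/(6·6n) = (13/18)/n.
So |(-4n + 3)/(6n + 2) + 2/3| < ϵ whenever n > (13/18)/ϵ.
Take N_0 = (13/18)/ϵ. If n > N_0 then |(-4n + 3)/(6n + 2) + 2/3| ≤ (13/18)/n < ϵ.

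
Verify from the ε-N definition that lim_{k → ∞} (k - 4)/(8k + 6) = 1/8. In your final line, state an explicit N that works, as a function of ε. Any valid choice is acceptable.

Fix ε > 0. For k ≥ 1, |(k - 4)/(8k + 6) − (1/8)| = |-38|/(8(8k + 6)) = 38/(8(8k + 6)).
Since 8k + 6 ≥ 8k for k ≥ 1, this is ≤ 38/(8·8k) = (19/32)/k.
So |(k - 4)/(8k + 6) − (1/8)| < ε whenever k > (19/32)/ε.
Take N = (19/32)/ε. If k > N then |(k - 4)/(8k + 6) − (1/8)| ≤ (19/32)/k < ε.

N = (19/32)/ε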